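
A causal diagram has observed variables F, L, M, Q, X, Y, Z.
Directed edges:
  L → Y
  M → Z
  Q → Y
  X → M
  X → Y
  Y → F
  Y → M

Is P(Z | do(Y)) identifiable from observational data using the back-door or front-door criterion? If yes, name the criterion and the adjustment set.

P(Z|do(Y)): backdoor, adjust for {X}.

desc(Y)\{Y}={F,M,Z}; candidates ⊆ {L,Q,X}.
size 0: {}; under {} Y still reaches {L,M,Q,X,Z} ∋ Z.
{X}: Y⊥Z given {X} in G with Y→· removed — back-door holds.
P(Z|do(Y)) = Σ_{X} P(Z|Y,X)·P(X).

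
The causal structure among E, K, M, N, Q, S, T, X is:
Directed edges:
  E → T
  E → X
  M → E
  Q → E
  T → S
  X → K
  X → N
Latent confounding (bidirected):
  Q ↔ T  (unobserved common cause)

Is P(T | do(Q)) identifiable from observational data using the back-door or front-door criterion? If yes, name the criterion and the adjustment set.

P(T|do(Q)): frontdoor, adjust for {E}.

desc(Q)\{Q}={E,K,N,S,T,X}; candidates ⊆ {M}.
Q↔T: latent back-door arc(s) into Q.
size 0: {}; under {} Q still reaches {S,T} ∋ T.
size 1: {M}; under {M} Q still reaches {S,T} ∋ T.
Q↔T cannot be blocked by any observed set — no back-door set.
{E}: (i) intercepts every directed Q→T path; (ii) no back-door Q→{E}; (iii) {Q} blocks every back-door {E}→T. Front-door holds.
P(T|do(Q)) = Σ_{E} P(E|Q) Σ_{Q'} P(T|E,Q')P(Q').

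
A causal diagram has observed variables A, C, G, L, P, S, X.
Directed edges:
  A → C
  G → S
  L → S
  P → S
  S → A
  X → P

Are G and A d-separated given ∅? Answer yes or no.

No — G and A are d-connected given ∅.

Bayes-Ball from G | ∅ reaches {A,C,S}.
A ∈ reach(G|∅) ⇒ G ⊥̸ A | ∅.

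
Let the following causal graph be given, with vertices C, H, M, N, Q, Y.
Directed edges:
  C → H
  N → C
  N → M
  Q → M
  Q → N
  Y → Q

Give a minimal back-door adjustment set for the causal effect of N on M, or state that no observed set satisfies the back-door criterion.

desc(N)\{N}={C,H,M}; candidates ⊆ {Q,Y}.
size 0: {}; under {} N still reaches {M,Q,Y} ∋ M.
{Q}: N⊥M given {Q} in G with N→· removed — back-door holds.

N→M: minimal back-door set {Q}.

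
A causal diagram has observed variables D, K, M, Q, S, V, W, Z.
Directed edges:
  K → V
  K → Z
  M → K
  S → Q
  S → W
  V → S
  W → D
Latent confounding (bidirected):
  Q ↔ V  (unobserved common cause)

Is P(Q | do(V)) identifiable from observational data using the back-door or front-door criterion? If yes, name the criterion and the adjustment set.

desc(V)\{V}={D,Q,S,W}; candidates ⊆ {K,M,Z}.
V↔Q: latent back-door arc(s) into V.
size 0: {}; under {} V still reaches {K,M,Q,Z} ∋ Q.
size 1: {K}, {M}, {Z}; under {K} V still reaches {Q} ∋ Q.
size 2: {K,M}, {K,Z}, {M,Z}; under {K,M} V still reaches {Q} ∋ Q.
V↔Q cannot be blocked by any observed set — no back-door set.
{S}: (i) intercepts every directed V→Q path; (ii) no back-door V→{S}; (iii) {V} blocks every back-door {S}→Q. Front-door holds.
P(Q|do(V)) = Σ_{S} P(S|V) Σ_{V'} P(Q|S,V')P(V').

P(Q|do(V)): frontdoor, adjust for {S}.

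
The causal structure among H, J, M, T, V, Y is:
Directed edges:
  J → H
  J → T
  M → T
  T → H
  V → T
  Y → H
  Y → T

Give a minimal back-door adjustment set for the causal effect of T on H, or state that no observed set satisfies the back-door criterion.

desc(T)\{T}={H}; candidates ⊆ {J,M,V,Y}.
size 0: {}; under {} T still reaches {H,J,M,V,Y} ∋ H.
size 1: {J}, {M}, {V} …(+1); under {J} T still reaches {H,M,V,Y} ∋ H.
{J,Y}: T⊥H given {J,Y} in G with T→· removed — back-door holds.

T→H: minimal back-door set {J, Y}.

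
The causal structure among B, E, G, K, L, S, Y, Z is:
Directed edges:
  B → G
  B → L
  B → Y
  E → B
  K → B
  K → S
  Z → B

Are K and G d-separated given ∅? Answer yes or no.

Bayes-Ball from K | ∅ reaches {B,G,L,S,Y}.
G ∈ reach(K|∅) ⇒ K ⊥̸ G | ∅.

No — K and G are d-connected given ∅.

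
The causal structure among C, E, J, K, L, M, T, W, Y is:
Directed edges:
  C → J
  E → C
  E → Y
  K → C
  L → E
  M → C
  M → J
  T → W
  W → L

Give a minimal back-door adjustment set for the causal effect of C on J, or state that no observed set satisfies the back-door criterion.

C→J: minimal back-door set {M}.

desc(C)\{C}={J}; candidates ⊆ {E,K,L,M,T,W,Y}.
size 0: {}; under {} C still reaches {E,J,K,L,M,T,W,Y} ∋ J.
{M}: C⊥J given {M} in G with C→· removed — back-door holds.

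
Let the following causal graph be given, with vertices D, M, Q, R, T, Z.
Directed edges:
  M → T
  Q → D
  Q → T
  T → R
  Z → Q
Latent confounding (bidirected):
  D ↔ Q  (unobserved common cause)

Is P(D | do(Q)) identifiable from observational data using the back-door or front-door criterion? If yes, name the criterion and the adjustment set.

desc(Q)\{Q}={D,R,T}; candidates ⊆ {M,Z}.
Q↔D: latent back-door arc(s) into Q.
size 0: {}; under {} Q still reaches {D,Z} ∋ D.
size 1: {M}, {Z}; under {M} Q still reaches {D,Z} ∋ D.
size 2: {M,Z}; under {M,Z} Q still reaches {D} ∋ D.
Q↔D cannot be blocked by any observed set — no back-door set.
No mediator lies on a directed Q→…→D path.
Neither criterion identifies P(D|do(Q)) in this graph.

P(D|do(Q)): not identifiable (no BD/FD set).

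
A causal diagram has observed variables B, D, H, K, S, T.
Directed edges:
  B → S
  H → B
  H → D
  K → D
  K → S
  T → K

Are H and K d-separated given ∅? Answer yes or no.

Yes — H ⊥ K | ∅.

Bayes-Ball from H | ∅ reaches {B,D,S}.
K ∉ reach(H|∅) ⇒ H ⊥ K | ∅.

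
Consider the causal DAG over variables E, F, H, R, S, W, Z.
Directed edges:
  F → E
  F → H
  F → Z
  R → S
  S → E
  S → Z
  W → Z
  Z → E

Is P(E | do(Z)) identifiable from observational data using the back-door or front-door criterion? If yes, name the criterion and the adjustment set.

P(E|do(Z)): backdoor, adjust for {F, S}.

desc(Z)\{Z}={E}; candidates ⊆ {F,H,R,S,W}.
size 0: {}; under {} Z still reaches {E,F,H,R,S,W} ∋ E.
size 1: {F}, {H}, {R} …(+2); under {F} Z still reaches {E,R,S,W} ∋ E.
{F,S}: Z⊥E given {F,S} in G with Z→· removed — back-door holds.
P(E|do(Z)) = Σ_{F,S} P(E|Z,F,S)·P(F,S).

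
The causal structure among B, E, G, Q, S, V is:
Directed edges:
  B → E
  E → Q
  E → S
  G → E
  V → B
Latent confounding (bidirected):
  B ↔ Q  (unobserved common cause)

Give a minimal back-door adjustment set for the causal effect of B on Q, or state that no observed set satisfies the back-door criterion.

desc(B)\{B}={E,Q,S}; candidates ⊆ {G,V}.
B↔Q: latent back-door arc(s) into B.
size 0: {}; under {} B still reaches {Q,V} ∋ Q.
size 1: {G}, {V}; under {G} B still reaches {Q,V} ∋ Q.
size 2: {G,V}; under {G,V} B still reaches {Q} ∋ Q.
B↔Q cannot be blocked by any observed set — no back-door set.

B→Q: no observed back-door set.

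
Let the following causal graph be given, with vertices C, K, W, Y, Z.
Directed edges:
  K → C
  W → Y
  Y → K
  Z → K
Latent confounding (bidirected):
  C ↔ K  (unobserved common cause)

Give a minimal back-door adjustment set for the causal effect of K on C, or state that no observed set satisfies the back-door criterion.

desc(K)\{K}={C}; candidates ⊆ {W,Y,Z}.
K↔C: latent back-door arc(s) into K.
size 0: {}; under {} K still reaches {C,W,Y,Z} ∋ C.
size 1: {W}, {Y}, {Z}; under {W} K still reaches {C,Y,Z} ∋ C.
size 2: {W,Y}, {W,Z}, {Y,Z}; under {W,Y} K still reaches {C,Z} ∋ C.
K↔C cannot be blocked by any observed set — no back-door set.

K→C: no observed back-door set.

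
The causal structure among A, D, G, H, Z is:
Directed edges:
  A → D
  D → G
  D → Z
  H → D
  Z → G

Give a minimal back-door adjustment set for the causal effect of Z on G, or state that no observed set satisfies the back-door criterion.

Z→G: minimal back-door set {D}.

desc(Z)\{Z}={G}; candidates ⊆ {A,D,H}.
size 0: {}; under {} Z still reaches {A,D,G,H} ∋ G.
{D}: Z⊥G given {D} in G with Z→· removed — back-door holds.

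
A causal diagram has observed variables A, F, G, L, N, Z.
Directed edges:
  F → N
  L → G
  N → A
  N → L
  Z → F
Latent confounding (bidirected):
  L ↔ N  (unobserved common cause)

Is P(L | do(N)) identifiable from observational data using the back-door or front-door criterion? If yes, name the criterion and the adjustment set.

desc(N)\{N}={A,G,L}; candidates ⊆ {F,Z}.
N↔L: latent back-door arc(s) into N.
size 0: {}; under {} N still reaches {F,G,L,Z} ∋ L.
size 1: {F}, {Z}; under {F} N still reaches {G,L} ∋ L.
size 2: {F,Z}; under {F,Z} N still reaches {G,L} ∋ L.
N↔L cannot be blocked by any observed set — no back-door set.
No mediator lies on a directed N→…→L path.
Neither criterion identifies P(L|do(N)) in this graph.

P(L|do(N)): not identifiable (no BD/FD set).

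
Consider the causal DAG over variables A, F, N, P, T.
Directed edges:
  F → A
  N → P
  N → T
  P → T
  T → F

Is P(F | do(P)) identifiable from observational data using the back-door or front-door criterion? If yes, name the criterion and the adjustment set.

desc(P)\{P}={A,F,T}; candidates ⊆ {N}.
size 0: {}; under {} P still reaches {A,F,N,T} ∋ F.
{N}: P⊥F given {N} in G with P→· removed — back-door holds.
P(F|do(P)) = Σ_{N} P(F|P,N)·P(N).

P(F|do(P)): backdoor, adjust for {N}.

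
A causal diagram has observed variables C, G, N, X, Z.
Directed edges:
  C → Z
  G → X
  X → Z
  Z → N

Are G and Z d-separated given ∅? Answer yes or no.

Bayes-Ball from G | ∅ reaches {N,X,Z}.
Z ∈ reach(G|∅) ⇒ G ⊥̸ Z | ∅.

No — G and Z are d-connected given ∅.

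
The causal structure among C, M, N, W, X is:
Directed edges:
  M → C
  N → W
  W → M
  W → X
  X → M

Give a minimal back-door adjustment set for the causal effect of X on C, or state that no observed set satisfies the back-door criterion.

X→C: minimal back-door set {W}.

desc(X)\{X}={C,M}; candidates ⊆ {N,W}.
size 0: {}; under {} X still reaches {C,M,N,W} ∋ C.
{W}: X⊥C given {W} in G with X→· removed — back-door holds.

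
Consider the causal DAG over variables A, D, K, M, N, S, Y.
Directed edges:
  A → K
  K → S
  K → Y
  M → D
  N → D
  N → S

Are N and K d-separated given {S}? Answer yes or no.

No — N and K are d-connected given {S}.

Bayes-Ball from N | {S} reaches {A,D,K,Y}.
K ∈ reach(N|{S}) ⇒ N ⊥̸ K | {S}.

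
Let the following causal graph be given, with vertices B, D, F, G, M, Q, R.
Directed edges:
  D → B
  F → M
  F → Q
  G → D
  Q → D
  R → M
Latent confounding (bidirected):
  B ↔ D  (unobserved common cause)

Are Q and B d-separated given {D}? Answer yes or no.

Bayes-Ball from Q | {D} reaches {B,F,G,M}.
B ∈ reach(Q|{D}) ⇒ Q ⊥̸ B | {D}.

No — Q and B are d-connected given {D}.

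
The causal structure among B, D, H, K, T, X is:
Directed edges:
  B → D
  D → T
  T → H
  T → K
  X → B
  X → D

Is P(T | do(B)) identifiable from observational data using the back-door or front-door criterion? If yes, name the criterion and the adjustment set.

desc(B)\{B}={D,H,K,T}; candidates ⊆ {X}.
size 0: {}; under {} B still reaches {D,H,K,T,X} ∋ T.
{X}: B⊥T given {X} in G with B→· removed — back-door holds.
P(T|do(B)) = Σ_{X} P(T|B,X)·P(X).

P(T|do(B)): backdoor, adjust for {X}.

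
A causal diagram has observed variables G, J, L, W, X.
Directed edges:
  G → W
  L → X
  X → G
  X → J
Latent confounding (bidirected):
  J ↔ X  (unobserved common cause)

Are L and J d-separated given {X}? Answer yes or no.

Bayes-Ball from L | {X} reaches {J}.
J ∈ reach(L|{X}) ⇒ L ⊥̸ J | {X}.

No — L and J are d-connected given {X}.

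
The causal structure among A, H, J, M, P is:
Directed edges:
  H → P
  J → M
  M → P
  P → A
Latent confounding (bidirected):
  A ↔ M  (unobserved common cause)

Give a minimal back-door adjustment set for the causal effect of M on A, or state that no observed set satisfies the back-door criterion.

M→A: no observed back-door set.

desc(M)\{M}={A,P}; candidates ⊆ {H,J}.
M↔A: latent back-door arc(s) into M.
size 0: {}; under {} M still reaches {A,J} ∋ A.
size 1: {H}, {J}; under {H} M still reaches {A,J} ∋ A.
size 2: {H,J}; under {H,J} M still reaches {A} ∋ A.
M↔A cannot be blocked by any observed set — no back-door set.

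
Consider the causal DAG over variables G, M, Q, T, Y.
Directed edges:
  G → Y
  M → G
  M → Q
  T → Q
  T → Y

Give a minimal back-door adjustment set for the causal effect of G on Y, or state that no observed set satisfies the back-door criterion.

desc(G)\{G}={Y}; candidates ⊆ {M,Q,T}.
∅: G⊥Y given ∅ in G with G→· removed — back-door holds.

G→Y: minimal back-door set ∅.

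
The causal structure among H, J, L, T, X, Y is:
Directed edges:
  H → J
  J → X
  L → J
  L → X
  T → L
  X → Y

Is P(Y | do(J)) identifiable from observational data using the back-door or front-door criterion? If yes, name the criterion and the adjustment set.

desc(J)\{J}={X,Y}; candidates ⊆ {H,L,T}.
size 0: {}; under {} J still reaches {H,L,T,X,Y} ∋ Y.
{L}: J⊥Y given {L} in G with J→· removed — back-door holds.
P(Y|do(J)) = Σ_{L} P(Y|J,L)·P(L).

P(Y|do(J)): backdoor, adjust for {L}.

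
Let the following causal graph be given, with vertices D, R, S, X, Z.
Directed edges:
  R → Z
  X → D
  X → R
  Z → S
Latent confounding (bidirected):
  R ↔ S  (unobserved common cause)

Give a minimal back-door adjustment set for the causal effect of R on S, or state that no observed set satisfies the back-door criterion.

R→S: no observed back-door set.

desc(R)\{R}={S,Z}; candidates ⊆ {D,X}.
R↔S: latent back-door arc(s) into R.
size 0: {}; under {} R still reaches {D,S,X} ∋ S.
size 1: {D}, {X}; under {D} R still reaches {S,X} ∋ S.
size 2: {D,X}; under {D,X} R still reaches {S} ∋ S.
R↔S cannot be blocked by any observed set — no back-door set.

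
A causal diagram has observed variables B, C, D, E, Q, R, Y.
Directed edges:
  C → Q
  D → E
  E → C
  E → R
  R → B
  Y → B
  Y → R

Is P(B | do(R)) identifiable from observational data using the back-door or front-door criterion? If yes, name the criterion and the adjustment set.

P(B|do(R)): backdoor, adjust for {Y}.

desc(R)\{R}={B}; candidates ⊆ {C,D,E,Q,Y}.
size 0: {}; under {} R still reaches {B,C,D,E,Q,Y} ∋ B.
{Y}: R⊥B given {Y} in G with R→· removed — back-door holds.
P(B|do(R)) = Σ_{Y} P(B|R,Y)·P(Y).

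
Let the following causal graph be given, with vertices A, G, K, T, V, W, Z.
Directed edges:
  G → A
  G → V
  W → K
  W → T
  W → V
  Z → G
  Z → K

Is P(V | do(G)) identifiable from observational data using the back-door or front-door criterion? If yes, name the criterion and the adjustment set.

P(V|do(G)): backdoor, adjust for ∅.

desc(G)\{G}={A,V}; candidates ⊆ {K,T,W,Z}.
∅: G⊥V given ∅ in G with G→· removed — back-door holds.
P(V|do(G)) = P(V|G) — no adjustment needed.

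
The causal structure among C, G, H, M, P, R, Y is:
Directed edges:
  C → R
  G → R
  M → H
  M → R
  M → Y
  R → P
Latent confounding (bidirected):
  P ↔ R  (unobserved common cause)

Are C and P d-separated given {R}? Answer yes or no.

No — C and P are d-connected given {R}.

Bayes-Ball from C | {R} reaches {G,H,M,P,Y}.
P ∈ reach(C|{R}) ⇒ C ⊥̸ P | {R}.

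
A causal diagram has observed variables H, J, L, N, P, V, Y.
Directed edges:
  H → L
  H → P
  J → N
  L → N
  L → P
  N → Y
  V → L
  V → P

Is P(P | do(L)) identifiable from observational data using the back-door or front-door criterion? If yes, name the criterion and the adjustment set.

desc(L)\{L}={N,P,Y}; candidates ⊆ {H,J,V}.
size 0: {}; under {} L still reaches {H,P,V} ∋ P.
size 1: {H}, {J}, {V}; under {H} L still reaches {P,V} ∋ P.
{H,V}: L⊥P given {H,V} in G with L→· removed — back-door holds.
P(P|do(L)) = Σ_{H,V} P(P|L,H,V)·P(H,V).

P(P|do(L)): backdoor, adjust for {H, V}.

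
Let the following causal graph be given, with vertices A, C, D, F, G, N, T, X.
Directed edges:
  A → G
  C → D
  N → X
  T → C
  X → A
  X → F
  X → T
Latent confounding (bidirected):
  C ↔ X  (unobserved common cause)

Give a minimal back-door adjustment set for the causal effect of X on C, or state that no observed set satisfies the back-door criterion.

X→C: no observed back-door set.

desc(X)\{X}={A,C,D,F,G,T}; candidates ⊆ {N}.
X↔C: latent back-door arc(s) into X.
size 0: {}; under {} X still reaches {C,D,N} ∋ C.
size 1: {N}; under {N} X still reaches {C,D} ∋ C.
X↔C cannot be blocked by any observed set — no back-door set.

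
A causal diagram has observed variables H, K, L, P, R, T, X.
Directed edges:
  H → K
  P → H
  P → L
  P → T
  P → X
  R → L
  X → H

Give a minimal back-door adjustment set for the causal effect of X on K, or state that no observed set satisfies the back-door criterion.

X→K: minimal back-door set {P}.

desc(X)\{X}={H,K}; candidates ⊆ {L,P,R,T}.
size 0: {}; under {} X still reaches {H,K,L,P,T} ∋ K.
{P}: X⊥K given {P} in G with X→· removed — back-door holds.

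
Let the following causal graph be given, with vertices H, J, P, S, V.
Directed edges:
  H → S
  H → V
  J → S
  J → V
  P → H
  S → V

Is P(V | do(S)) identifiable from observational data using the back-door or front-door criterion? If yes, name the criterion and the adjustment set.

P(V|do(S)): backdoor, adjust for {H, J}.

desc(S)\{S}={V}; candidates ⊆ {H,J,P}.
size 0: {}; under {} S still reaches {H,J,P,V} ∋ V.
size 1: {H}, {J}, {P}; under {H} S still reaches {J,V} ∋ V.
{H,J}: S⊥V given {H,J} in G with S→· removed — back-door holds.
P(V|do(S)) = Σ_{H,J} P(V|S,H,J)·P(H,J).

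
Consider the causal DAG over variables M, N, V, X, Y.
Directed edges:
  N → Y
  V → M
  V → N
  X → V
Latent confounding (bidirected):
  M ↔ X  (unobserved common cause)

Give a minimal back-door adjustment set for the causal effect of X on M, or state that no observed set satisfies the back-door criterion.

X→M: no observed back-door set.

desc(X)\{X}={M,N,V,Y}; candidates ⊆ {—}.
X↔M: latent back-door arc(s) into X.
size 0: {}; under {} X still reaches {M} ∋ M.
X↔M cannot be blocked by any observed set — no back-door set.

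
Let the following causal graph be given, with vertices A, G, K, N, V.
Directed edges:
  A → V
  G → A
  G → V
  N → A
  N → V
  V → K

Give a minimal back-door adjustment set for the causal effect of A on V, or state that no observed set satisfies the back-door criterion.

A→V: minimal back-door set {G, N}.

desc(A)\{A}={K,V}; candidates ⊆ {G,N}.
size 0: {}; under {} A still reaches {G,K,N,V} ∋ V.
size 1: {G}, {N}; under {G} A still reaches {K,N,V} ∋ V.
{G,N}: A⊥V given {G,N} in G with A→· removed — back-door holds.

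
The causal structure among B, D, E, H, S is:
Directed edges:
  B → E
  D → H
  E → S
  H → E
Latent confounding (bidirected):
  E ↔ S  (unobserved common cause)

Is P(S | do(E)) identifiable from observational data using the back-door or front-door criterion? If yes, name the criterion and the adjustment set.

P(S|do(E)): not identifiable (no BD/FD set).

desc(E)\{E}={S}; candidates ⊆ {B,D,H}.
E↔S: latent back-door arc(s) into E.
size 0: {}; under {} E still reaches {B,D,H,S} ∋ S.
size 1: {B}, {D}, {H}; under {B} E still reaches {D,H,S} ∋ S.
size 2: {B,D}, {B,H}, {D,H}; under {B,D} E still reaches {H,S} ∋ S.
E↔S cannot be blocked by any observed set — no back-door set.
No mediator lies on a directed E→…→S path.
Neither criterion identifies P(S|do(E)) in this graph.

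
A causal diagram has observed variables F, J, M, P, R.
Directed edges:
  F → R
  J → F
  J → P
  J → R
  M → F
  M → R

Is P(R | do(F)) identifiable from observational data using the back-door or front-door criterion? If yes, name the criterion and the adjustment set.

P(R|do(F)): backdoor, adjust for {J, M}.

desc(F)\{F}={R}; candidates ⊆ {J,M,P}.
size 0: {}; under {} F still reaches {J,M,P,R} ∋ R.
size 1: {J}, {M}, {P}; under {J} F still reaches {M,R} ∋ R.
{J,M}: F⊥R given {J,M} in G with F→· removed — back-door holds.
P(R|do(F)) = Σ_{J,M} P(R|F,J,M)·P(J,M).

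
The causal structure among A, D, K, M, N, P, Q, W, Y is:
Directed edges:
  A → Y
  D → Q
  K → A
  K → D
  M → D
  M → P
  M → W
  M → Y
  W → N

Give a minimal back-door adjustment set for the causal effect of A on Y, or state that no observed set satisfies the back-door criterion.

A→Y: minimal back-door set ∅.

desc(A)\{A}={Y}; candidates ⊆ {D,K,M,N,P,Q,W}.
∅: A⊥Y given ∅ in G with A→· removed — back-door holds.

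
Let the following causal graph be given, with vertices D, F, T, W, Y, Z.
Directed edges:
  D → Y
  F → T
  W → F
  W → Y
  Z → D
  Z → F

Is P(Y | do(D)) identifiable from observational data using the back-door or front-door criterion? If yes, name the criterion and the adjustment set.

desc(D)\{D}={Y}; candidates ⊆ {F,T,W,Z}.
∅: D⊥Y given ∅ in G with D→· removed — back-door holds.
P(Y|do(D)) = P(Y|D) — no adjustment needed.

P(Y|do(D)): backdoor, adjust for ∅.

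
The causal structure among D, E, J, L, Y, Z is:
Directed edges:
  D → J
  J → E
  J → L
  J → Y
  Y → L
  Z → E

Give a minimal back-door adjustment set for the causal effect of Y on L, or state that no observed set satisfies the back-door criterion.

desc(Y)\{Y}={L}; candidates ⊆ {D,E,J,Z}.
size 0: {}; under {} Y still reaches {D,E,J,L} ∋ L.
{J}: Y⊥L given {J} in G with Y→· removed — back-door holds.

Y→L: minimal back-door set {J}.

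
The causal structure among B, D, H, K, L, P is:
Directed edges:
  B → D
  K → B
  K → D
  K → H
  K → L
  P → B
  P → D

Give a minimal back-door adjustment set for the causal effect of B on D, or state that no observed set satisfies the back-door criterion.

B→D: minimal back-door set {K, P}.

desc(B)\{B}={D}; candidates ⊆ {H,K,L,P}.
size 0: {}; under {} B still reaches {D,H,K,L,P} ∋ D.
size 1: {H}, {K}, {L} …(+1); under {H} B still reaches {D,K,L,P} ∋ D.
{K,P}: B⊥D given {K,P} in G with B→· removed — back-door holds.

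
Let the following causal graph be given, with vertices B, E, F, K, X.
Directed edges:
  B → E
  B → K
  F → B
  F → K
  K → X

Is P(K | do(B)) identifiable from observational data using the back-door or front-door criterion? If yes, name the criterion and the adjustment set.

desc(B)\{B}={E,K,X}; candidates ⊆ {F}.
size 0: {}; under {} B still reaches {F,K,X} ∋ K.
{F}: B⊥K given {F} in G with B→· removed — back-door holds.
P(K|do(B)) = Σ_{F} P(K|B,F)·P(F).

P(K|do(B)): backdoor, adjust for {F}.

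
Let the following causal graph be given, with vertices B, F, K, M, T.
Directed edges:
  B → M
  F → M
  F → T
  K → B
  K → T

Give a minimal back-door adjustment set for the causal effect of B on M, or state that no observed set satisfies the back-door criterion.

desc(B)\{B}={M}; candidates ⊆ {F,K,T}.
∅: B⊥M given ∅ in G with B→· removed — back-door holds.

B→M: minimal back-door set ∅.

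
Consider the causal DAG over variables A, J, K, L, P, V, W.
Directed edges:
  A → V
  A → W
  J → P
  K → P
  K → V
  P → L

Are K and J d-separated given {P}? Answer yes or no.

No — K and J are d-connected given {P}.

Bayes-Ball from K | {P} reaches {J,V}.
J ∈ reach(K|{P}) ⇒ K ⊥̸ J | {P}.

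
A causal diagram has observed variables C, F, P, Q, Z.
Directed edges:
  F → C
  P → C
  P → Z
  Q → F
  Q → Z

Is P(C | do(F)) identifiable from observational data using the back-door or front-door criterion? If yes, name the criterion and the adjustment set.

desc(F)\{F}={C}; candidates ⊆ {P,Q,Z}.
∅: F⊥C given ∅ in G with F→· removed — back-door holds.
P(C|do(F)) = P(C|F) — no adjustment needed.

P(C|do(F)): backdoor, adjust for ∅.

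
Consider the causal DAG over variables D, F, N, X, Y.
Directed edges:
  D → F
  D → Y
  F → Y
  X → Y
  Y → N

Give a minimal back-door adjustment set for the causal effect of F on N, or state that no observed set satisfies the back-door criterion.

desc(F)\{F}={N,Y}; candidates ⊆ {D,X}.
size 0: {}; under {} F still reaches {D,N,Y} ∋ N.
{D}: F⊥N given {D} in G with F→· removed — back-door holds.

F→N: minimal back-door set {D}.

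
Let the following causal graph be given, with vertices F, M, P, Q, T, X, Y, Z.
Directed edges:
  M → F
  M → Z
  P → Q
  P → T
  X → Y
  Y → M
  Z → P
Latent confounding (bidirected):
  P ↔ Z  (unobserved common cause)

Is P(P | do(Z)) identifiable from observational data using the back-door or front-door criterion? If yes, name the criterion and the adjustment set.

desc(Z)\{Z}={P,Q,T}; candidates ⊆ {F,M,X,Y}.
Z↔P: latent back-door arc(s) into Z.
size 0: {}; under {} Z still reaches {F,M,P,Q,T,X,Y} ∋ P.
size 1: {F}, {M}, {X} …(+1); under {F} Z still reaches {M,P,Q,T,X,Y} ∋ P.
size 2: {F,M}, {F,X}, {F,Y} …(+3); under {F,M} Z still reaches {P,Q,T} ∋ P.
Z↔P cannot be blocked by any observed set — no back-door set.
No mediator lies on a directed Z→…→P path.
Neither criterion identifies P(P|do(Z)) in this graph.

P(P|do(Z)): not identifiable (no BD/FD set).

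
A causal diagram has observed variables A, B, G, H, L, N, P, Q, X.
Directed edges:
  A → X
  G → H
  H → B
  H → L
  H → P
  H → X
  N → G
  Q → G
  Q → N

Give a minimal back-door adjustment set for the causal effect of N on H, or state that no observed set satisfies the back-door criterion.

desc(N)\{N}={B,G,H,L,P,X}; candidates ⊆ {A,Q}.
size 0: {}; under {} N still reaches {B,G,H,L,P,Q,X} ∋ H.
{Q}: N⊥H given {Q} in G with N→· removed — back-door holds.

N→H: minimal back-door set {Q}.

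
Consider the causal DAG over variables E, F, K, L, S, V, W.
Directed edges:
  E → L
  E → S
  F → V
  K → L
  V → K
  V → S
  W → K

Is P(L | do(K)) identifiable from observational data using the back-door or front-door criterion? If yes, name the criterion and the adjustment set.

P(L|do(K)): backdoor, adjust for ∅.

desc(K)\{K}={L}; candidates ⊆ {E,F,S,V,W}.
∅: K⊥L given ∅ in G with K→· removed — back-door holds.
P(L|do(K)) = P(L|K) — no adjustment needed.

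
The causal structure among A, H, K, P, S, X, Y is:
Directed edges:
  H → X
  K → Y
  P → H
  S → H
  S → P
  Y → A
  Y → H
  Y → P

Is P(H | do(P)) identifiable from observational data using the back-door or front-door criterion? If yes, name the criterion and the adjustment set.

desc(P)\{P}={H,X}; candidates ⊆ {A,K,S,Y}.
size 0: {}; under {} P still reaches {A,H,K,S,X,Y} ∋ H.
size 1: {A}, {K}, {S} …(+1); under {A} P still reaches {H,K,S,X,Y} ∋ H.
{S,Y}: P⊥H given {S,Y} in G with P→· removed — back-door holds.
P(H|do(P)) = Σ_{S,Y} P(H|P,S,Y)·P(S,Y).

P(H|do(P)): backdoor, adjust for {S, Y}.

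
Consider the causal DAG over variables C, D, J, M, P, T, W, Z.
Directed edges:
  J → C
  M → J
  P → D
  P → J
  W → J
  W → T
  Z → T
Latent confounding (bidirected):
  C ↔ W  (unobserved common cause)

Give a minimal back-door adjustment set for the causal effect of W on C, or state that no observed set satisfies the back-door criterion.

desc(W)\{W}={C,J,T}; candidates ⊆ {D,M,P,Z}.
W↔C: latent back-door arc(s) into W.
size 0: {}; under {} W still reaches {C} ∋ C.
size 1: {D}, {M}, {P} …(+1); under {D} W still reaches {C} ∋ C.
size 2: {D,M}, {D,P}, {D,Z} …(+3); under {D,M} W still reaches {C} ∋ C.
W↔C cannot be blocked by any observed set — no back-door set.

W→C: no observed back-door set.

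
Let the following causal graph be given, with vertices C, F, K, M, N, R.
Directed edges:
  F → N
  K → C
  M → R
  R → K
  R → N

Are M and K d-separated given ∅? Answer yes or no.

No — M and K are d-connected given ∅.

Bayes-Ball from M | ∅ reaches {C,K,N,R}.
K ∈ reach(M|∅) ⇒ M ⊥̸ K | ∅.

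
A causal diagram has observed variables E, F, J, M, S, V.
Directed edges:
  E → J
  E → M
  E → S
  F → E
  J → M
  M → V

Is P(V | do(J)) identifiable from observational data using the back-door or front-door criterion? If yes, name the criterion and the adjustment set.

P(V|do(J)): backdoor, adjust for {E}.

desc(J)\{J}={M,V}; candidates ⊆ {E,F,S}.
size 0: {}; under {} J still reaches {E,F,M,S,V} ∋ V.
{E}: J⊥V given {E} in G with J→· removed — back-door holds.
P(V|do(J)) = Σ_{E} P(V|J,E)·P(E).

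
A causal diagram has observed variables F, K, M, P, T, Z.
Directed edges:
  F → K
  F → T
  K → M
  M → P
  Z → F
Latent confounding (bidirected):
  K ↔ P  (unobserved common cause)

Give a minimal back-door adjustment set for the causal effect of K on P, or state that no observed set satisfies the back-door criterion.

desc(K)\{K}={M,P}; candidates ⊆ {F,T,Z}.
K↔P: latent back-door arc(s) into K.
size 0: {}; under {} K still reaches {F,P,T,Z} ∋ P.
size 1: {F}, {T}, {Z}; under {F} K still reaches {P} ∋ P.
size 2: {F,T}, {F,Z}, {T,Z}; under {F,T} K still reaches {P} ∋ P.
K↔P cannot be blocked by any observed set — no back-door set.

K→P: no observed back-door set.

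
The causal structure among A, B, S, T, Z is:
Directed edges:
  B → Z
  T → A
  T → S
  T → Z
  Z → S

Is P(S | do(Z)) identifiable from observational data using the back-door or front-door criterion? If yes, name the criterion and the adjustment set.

P(S|do(Z)): backdoor, adjust for {T}.

desc(Z)\{Z}={S}; candidates ⊆ {A,B,T}.
size 0: {}; under {} Z still reaches {A,B,S,T} ∋ S.
{T}: Z⊥S given {T} in G with Z→· removed — back-door holds.
P(S|do(Z)) = Σ_{T} P(S|Z,T)·P(T).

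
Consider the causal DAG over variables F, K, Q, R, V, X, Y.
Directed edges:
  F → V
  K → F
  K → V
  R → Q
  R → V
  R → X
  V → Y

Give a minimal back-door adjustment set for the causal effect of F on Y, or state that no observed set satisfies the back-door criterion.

desc(F)\{F}={V,Y}; candidates ⊆ {K,Q,R,X}.
size 0: {}; under {} F still reaches {K,V,Y} ∋ Y.
{K}: F⊥Y given {K} in G with F→· removed — back-door holds.

F→Y: minimal back-door set {K}.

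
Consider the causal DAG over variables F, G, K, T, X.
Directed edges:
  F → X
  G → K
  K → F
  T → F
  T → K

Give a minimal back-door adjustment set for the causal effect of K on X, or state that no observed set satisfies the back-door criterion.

K→X: minimal back-door set {T}.

desc(K)\{K}={F,X}; candidates ⊆ {G,T}.
size 0: {}; under {} K still reaches {F,G,T,X} ∋ X.
{T}: K⊥X given {T} in G with K→· removed — back-door holds.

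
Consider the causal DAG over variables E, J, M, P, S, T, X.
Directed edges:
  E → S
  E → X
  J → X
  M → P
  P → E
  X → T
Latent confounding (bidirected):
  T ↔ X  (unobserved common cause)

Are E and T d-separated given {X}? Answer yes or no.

No — E and T are d-connected given {X}.

Bayes-Ball from E | {X} reaches {J,M,P,S,T}.
T ∈ reach(E|{X}) ⇒ E ⊥̸ T | {X}.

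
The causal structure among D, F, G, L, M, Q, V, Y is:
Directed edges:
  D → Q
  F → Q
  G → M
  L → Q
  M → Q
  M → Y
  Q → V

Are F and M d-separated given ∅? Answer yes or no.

Yes — F ⊥ M | ∅.

Bayes-Ball from F | ∅ reaches {Q,V}.
M ∉ reach(F|∅) ⇒ F ⊥ M | ∅.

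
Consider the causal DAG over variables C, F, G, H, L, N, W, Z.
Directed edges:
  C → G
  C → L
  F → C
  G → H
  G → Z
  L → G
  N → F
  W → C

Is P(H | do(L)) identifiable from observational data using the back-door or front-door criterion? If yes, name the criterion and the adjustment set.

P(H|do(L)): backdoor, adjust for {C}.

desc(L)\{L}={G,H,Z}; candidates ⊆ {C,F,N,W}.
size 0: {}; under {} L still reaches {C,F,G,H,N,W,Z} ∋ H.
{C}: L⊥H given {C} in G with L→· removed — back-door holds.
P(H|do(L)) = Σ_{C} P(H|L,C)·P(C).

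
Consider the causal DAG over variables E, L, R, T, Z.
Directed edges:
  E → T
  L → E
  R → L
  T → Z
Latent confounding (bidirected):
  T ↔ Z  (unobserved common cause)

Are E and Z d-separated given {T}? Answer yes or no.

No — E and Z are d-connected given {T}.

Bayes-Ball from E | {T} reaches {L,R,Z}.
Z ∈ reach(E|{T}) ⇒ E ⊥̸ Z | {T}.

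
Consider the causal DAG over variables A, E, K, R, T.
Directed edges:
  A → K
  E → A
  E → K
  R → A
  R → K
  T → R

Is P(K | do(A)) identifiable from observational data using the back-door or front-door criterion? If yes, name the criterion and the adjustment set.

desc(A)\{A}={K}; candidates ⊆ {E,R,T}.
size 0: {}; under {} A still reaches {E,K,R,T} ∋ K.
size 1: {E}, {R}, {T}; under {E} A still reaches {K,R,T} ∋ K.
{E,R}: A⊥K given {E,R} in G with A→· removed — back-door holds.
P(K|do(A)) = Σ_{E,R} P(K|A,E,R)·P(E,R).

P(K|do(A)): backdoor, adjust for {E, R}.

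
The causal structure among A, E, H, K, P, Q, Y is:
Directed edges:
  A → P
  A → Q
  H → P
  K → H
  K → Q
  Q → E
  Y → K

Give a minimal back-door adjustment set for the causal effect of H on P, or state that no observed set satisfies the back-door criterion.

H→P: minimal back-door set ∅.

desc(H)\{H}={P}; candidates ⊆ {A,E,K,Q,Y}.
∅: H⊥P given ∅ in G with H→· removed — back-door holds.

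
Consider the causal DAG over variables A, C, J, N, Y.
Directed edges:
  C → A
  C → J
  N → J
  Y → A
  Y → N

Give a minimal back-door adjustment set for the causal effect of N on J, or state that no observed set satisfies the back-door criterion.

desc(N)\{N}={J}; candidates ⊆ {A,C,Y}.
∅: N⊥J given ∅ in G with N→· removed — back-door holds.

N→J: minimal back-door set ∅.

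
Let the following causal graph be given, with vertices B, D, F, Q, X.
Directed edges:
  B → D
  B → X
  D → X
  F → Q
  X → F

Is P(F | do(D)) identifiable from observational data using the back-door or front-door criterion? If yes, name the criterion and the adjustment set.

P(F|do(D)): backdoor, adjust for {B}.

desc(D)\{D}={F,Q,X}; candidates ⊆ {B}.
size 0: {}; under {} D still reaches {B,F,Q,X} ∋ F.
{B}: D⊥F given {B} in G with D→· removed — back-door holds.
P(F|do(D)) = Σ_{B} P(F|D,B)·P(B).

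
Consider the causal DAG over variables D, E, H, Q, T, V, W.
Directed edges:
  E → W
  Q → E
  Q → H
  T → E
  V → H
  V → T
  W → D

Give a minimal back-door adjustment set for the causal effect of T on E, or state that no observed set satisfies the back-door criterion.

desc(T)\{T}={D,E,W}; candidates ⊆ {H,Q,V}.
∅: T⊥E given ∅ in G with T→· removed — back-door holds.

T→E: minimal back-door set ∅.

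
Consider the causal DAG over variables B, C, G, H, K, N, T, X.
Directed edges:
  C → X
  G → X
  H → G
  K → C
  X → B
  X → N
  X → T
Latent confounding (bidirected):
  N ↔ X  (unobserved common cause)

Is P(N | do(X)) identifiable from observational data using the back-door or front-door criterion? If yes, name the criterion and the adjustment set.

desc(X)\{X}={B,N,T}; candidates ⊆ {C,G,H,K}.
X↔N: latent back-door arc(s) into X.
size 0: {}; under {} X still reaches {C,G,H,K,N} ∋ N.
size 1: {C}, {G}, {H} …(+1); under {C} X still reaches {G,H,N} ∋ N.
size 2: {C,G}, {C,H}, {C,K} …(+3); under {C,G} X still reaches {N} ∋ N.
X↔N cannot be blocked by any observed set — no back-door set.
No mediator lies on a directed X→…→N path.
Neither criterion identifies P(N|do(X)) in this graph.

P(N|do(X)): not identifiable (no BD/FD set).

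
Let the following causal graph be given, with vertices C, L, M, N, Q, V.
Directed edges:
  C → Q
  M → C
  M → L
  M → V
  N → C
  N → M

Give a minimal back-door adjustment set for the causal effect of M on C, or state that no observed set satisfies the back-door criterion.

desc(M)\{M}={C,L,Q,V}; candidates ⊆ {N}.
size 0: {}; under {} M still reaches {C,N,Q} ∋ C.
{N}: M⊥C given {N} in G with M→· removed — back-door holds.

M→C: minimal back-door set {N}.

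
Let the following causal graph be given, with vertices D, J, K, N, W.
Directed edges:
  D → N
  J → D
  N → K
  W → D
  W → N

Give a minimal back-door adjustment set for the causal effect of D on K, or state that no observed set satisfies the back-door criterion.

D→K: minimal back-door set {W}.

desc(D)\{D}={K,N}; candidates ⊆ {J,W}.
size 0: {}; under {} D still reaches {J,K,N,W} ∋ K.
{W}: D⊥K given {W} in G with D→· removed — back-door holds.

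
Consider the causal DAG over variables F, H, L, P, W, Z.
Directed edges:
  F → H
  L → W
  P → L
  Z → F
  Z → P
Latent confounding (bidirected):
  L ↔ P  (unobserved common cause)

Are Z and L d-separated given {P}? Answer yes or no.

No — Z and L are d-connected given {P}.

Bayes-Ball from Z | {P} reaches {F,H,L,W}.
L ∈ reach(Z|{P}) ⇒ Z ⊥̸ L | {P}.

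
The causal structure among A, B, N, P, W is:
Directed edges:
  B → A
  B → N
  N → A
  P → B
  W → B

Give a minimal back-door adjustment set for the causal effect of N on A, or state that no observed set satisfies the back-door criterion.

desc(N)\{N}={A}; candidates ⊆ {B,P,W}.
size 0: {}; under {} N still reaches {A,B,P,W} ∋ A.
{B}: N⊥A given {B} in G with N→· removed — back-door holds.

N→A: minimal back-door set {B}.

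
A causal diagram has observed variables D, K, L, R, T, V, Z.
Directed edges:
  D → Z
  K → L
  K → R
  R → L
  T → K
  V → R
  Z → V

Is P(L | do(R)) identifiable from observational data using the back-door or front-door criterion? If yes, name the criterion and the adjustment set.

desc(R)\{R}={L}; candidates ⊆ {D,K,T,V,Z}.
size 0: {}; under {} R still reaches {D,K,L,T,V,Z} ∋ L.
{K}: R⊥L given {K} in G with R→· removed — back-door holds.
P(L|do(R)) = Σ_{K} P(L|R,K)·P(K).

P(L|do(R)): backdoor, adjust for {K}.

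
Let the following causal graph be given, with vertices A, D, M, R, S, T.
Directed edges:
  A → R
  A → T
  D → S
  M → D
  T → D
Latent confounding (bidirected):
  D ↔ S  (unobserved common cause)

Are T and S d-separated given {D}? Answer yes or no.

Bayes-Ball from T | {D} reaches {A,M,R,S}.
S ∈ reach(T|{D}) ⇒ T ⊥̸ S | {D}.

No — T and S are d-connected given {D}.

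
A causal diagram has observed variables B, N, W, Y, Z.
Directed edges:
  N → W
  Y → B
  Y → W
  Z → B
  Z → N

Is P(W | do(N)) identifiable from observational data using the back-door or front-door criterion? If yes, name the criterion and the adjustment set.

desc(N)\{N}={W}; candidates ⊆ {B,Y,Z}.
∅: N⊥W given ∅ in G with N→· removed — back-door holds.
P(W|do(N)) = P(W|N) — no adjustment needed.

P(W|do(N)): backdoor, adjust for ∅.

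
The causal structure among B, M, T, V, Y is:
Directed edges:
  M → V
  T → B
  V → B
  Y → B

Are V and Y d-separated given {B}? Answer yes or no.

Bayes-Ball from V | {B} reaches {M,T,Y}.
Y ∈ reach(V|{B}) ⇒ V ⊥̸ Y | {B}.

No — V and Y are d-connected given {B}.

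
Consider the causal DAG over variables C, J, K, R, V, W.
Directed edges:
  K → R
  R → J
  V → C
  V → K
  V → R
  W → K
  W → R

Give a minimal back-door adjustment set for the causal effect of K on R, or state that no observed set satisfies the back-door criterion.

desc(K)\{K}={J,R}; candidates ⊆ {C,V,W}.
size 0: {}; under {} K still reaches {C,J,R,V,W} ∋ R.
size 1: {C}, {V}, {W}; under {C} K still reaches {J,R,V,W} ∋ R.
{V,W}: K⊥R given {V,W} in G with K→· removed — back-door holds.

K→R: minimal back-door set {V, W}.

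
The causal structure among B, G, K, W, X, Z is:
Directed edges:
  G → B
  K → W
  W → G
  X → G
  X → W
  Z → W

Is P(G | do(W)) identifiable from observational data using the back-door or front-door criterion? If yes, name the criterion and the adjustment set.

P(G|do(W)): backdoor, adjust for {X}.

desc(W)\{W}={B,G}; candidates ⊆ {K,X,Z}.
size 0: {}; under {} W still reaches {B,G,K,X,Z} ∋ G.
{X}: W⊥G given {X} in G with W→· removed — back-door holds.
P(G|do(W)) = Σ_{X} P(G|W,X)·P(X).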